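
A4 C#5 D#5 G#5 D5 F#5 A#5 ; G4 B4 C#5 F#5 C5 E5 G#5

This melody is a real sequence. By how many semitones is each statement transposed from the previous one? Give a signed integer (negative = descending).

The 7-note cells begin on A4, G4 — each down a 2nd from the last.
Counting half-steps from A4 to G4: -2.

-2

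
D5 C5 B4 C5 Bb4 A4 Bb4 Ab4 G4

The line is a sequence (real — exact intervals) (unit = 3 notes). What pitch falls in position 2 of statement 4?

Grouping in 3s, the 2nd note of each cell is C5, Bb4, Ab4.
One more down a 2nd gives Gb4.

Gb4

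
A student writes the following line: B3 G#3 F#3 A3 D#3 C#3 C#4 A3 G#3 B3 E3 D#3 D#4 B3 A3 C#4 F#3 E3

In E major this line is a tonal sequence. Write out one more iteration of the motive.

E4 C#4 B3 D#4 G#3 F#3

The 6-note cells begin on B3, C#4, D#4 — each up a 2nd from the last.
From E4 the diatonic shape gives E4 C#4 B3 D#4 G#3 F#3.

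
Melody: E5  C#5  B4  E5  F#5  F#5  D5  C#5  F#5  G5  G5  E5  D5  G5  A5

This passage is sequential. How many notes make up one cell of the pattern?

5

15 notes total. Splitting into 3 groups of 5:
E5 C#5 B4 E5 F#5 | F#5 D5 C#5 F#5 G5 | G5 E5 D5 G5 A5
That's a consistent up a 2nd shift per cell, and no other grouping gives one.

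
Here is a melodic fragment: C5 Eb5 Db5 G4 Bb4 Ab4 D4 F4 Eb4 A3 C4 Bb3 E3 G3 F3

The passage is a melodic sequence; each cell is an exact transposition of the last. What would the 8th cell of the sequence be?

C#2 E2 D2

Unit = 3 notes; the statements start on C5, G4, D4, A3, E3, moving down a 4th each time.
Carrying on: B2 → F#2 → C#2.
From C#2 the exact shape gives C#2 E2 D2.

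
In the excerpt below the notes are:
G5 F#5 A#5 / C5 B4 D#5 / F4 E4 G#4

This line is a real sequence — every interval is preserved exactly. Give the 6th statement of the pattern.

Ab2 G2 B2

Taking 3-note groups, the heads are G5, C5, F4: the pattern moves down a 5th.
Carrying on: Bb3 → Eb3 → Ab2.
Statement 6 starts on Ab2 and keeps the same exact contour: Ab2 G2 B2.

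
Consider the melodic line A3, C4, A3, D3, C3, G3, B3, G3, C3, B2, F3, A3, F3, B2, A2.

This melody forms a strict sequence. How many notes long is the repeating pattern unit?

5

There are 15 notes; a 5-note unit gives 3 cells:
A3 C4 A3 D3 C3 | G3 B3 G3 C3 B2 | F3 A3 F3 B2 A2
Each cell is the previous one down a 2nd — so the unit is 5 notes.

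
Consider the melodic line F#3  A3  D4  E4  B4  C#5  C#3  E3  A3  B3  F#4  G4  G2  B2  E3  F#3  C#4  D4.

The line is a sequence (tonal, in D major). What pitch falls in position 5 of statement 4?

G3

With 6-note cells, note 5 of each statement runs B4, F#4, C#4.
One more down a 4th gives G3.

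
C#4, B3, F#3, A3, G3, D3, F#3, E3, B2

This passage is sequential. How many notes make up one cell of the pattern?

3

9 notes total. Splitting into 3 groups of 3:
C#4 B3 F#3 | A3 G3 D3 | F#3 E3 B2
That's a consistent down a 3rd shift per cell, and no other grouping gives one.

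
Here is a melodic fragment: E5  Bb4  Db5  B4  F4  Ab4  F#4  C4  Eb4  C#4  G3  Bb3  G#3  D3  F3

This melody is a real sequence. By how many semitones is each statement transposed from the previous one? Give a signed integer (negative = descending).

-5

Unit = 3 notes; the statements start on E5, B4, F#4, C#4, G#3, moving down a 4th each time.
E5→B4 is 71 − 76 = -5 semitones.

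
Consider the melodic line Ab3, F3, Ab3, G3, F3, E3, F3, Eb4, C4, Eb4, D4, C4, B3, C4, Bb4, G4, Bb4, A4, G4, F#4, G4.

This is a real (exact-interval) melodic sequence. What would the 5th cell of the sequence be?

Taking 7-note groups, the heads are Ab3, Eb4, Bb4: the pattern moves up a 5th.
Continuing the starts: F5 → C6.
Statement 5 starts on C6 and keeps the same exact contour: C6 A5 C6 B5 A5 G#5 A5.

C6 A5 C6 B5 A5 G#5 A5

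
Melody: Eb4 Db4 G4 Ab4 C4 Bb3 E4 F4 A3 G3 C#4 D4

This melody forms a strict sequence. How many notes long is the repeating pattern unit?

There are 12 notes; a 4-note unit gives 3 cells:
Eb4 Db4 G4 Ab4 | C4 Bb3 E4 F4 | A3 G3 C#4 D4
Each cell is the previous one down a 3rd — so the unit is 4 notes.

4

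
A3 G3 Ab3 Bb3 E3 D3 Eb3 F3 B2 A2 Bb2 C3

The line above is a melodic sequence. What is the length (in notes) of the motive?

4

Try groups of 4 (3 cells in 12 notes):
A3 G3 Ab3 Bb3 | E3 D3 Eb3 F3 | B2 A2 Bb2 C3
That's a consistent down a 4th shift per cell, and no other grouping gives one.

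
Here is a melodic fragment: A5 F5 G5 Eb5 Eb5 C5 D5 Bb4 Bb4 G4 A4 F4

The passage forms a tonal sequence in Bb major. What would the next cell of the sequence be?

F4 D4 Eb4 C4

With a 4-note motive the entries are A5, Eb5, Bb4, each down a 4th from the previous.
From F4 the diatonic shape gives F4 D4 Eb4 C4.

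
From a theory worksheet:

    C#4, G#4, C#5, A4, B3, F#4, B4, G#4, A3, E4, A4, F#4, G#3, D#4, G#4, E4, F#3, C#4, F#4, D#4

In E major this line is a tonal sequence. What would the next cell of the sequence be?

E3 B3 E4 C#4

The 4-note cells begin on C#4, B3, A3, G#3, F#3 — each down a 2nd from the last.
Statement 6 starts on E3 and keeps the same diatonic contour: E3 B3 E4 C#4.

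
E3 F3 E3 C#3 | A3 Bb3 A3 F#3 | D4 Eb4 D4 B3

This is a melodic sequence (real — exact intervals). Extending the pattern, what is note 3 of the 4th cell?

Grouping in 4s, the 3rd note of each cell is E3, A3, D4.
Each moves up a 4th; the next is G4.

G4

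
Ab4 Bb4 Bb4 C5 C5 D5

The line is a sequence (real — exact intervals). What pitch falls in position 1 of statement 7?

G#5

The unit is 2 notes. Position-1 pitches of the 3 shown cells: Ab4, Bb4, C5.
Carrying that up a 2nd forward: D5 → E5 → F#5 → G#5.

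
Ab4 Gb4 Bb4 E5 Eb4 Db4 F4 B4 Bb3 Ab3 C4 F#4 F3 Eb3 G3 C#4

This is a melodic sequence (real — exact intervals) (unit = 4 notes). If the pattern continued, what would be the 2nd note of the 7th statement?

C2

Grouping in 4s, the 2nd note of each cell is Gb4, Db4, Ab3, Eb3.
Extending down a 4th: Bb2 → F2 → C2.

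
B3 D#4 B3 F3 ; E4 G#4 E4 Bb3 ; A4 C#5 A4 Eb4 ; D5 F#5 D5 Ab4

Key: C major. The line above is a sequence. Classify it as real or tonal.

real

Each cell has the same semitone pattern (4, -4, -6) — intervals are preserved exactly.
And D#4 lies outside C major, so the sequence is real rather than tonal.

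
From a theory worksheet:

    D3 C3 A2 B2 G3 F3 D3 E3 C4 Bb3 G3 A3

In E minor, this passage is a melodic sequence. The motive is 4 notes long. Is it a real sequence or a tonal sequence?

real

Each cell has the same semitone pattern (-2, -3, 2) — intervals are preserved exactly.
And F3 lies outside E minor, so the sequence is real rather than tonal.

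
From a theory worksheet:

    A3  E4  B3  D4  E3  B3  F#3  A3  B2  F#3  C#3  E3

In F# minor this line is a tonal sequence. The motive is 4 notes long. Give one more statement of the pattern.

F#2 C#3 G#2 B2

Unit = 4 notes; the statements start on A3, E3, B2, moving down a 4th each time.
From F#2 the diatonic shape gives F#2 C#3 G#2 B2.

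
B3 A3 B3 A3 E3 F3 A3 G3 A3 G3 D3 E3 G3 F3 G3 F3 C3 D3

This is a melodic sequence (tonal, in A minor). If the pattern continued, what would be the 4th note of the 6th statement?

C3

With 6-note cells, note 4 of each statement runs A3, G3, F3.
Extending down a 2nd: E3 → D3 → C3.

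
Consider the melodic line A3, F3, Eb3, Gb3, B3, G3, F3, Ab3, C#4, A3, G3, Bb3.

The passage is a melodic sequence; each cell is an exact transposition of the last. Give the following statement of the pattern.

D#4 B3 A3 C4

Taking 4-note groups, the heads are A3, B3, C#4: the pattern moves up a 2nd.
From D#4 the exact shape gives D#4 B3 A3 C4.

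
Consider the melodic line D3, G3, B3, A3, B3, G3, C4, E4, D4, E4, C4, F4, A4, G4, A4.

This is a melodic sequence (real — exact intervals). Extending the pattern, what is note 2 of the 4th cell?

Bb4

With 5-note cells, note 2 of each statement runs G3, C4, F4.
One more up a 4th gives Bb4.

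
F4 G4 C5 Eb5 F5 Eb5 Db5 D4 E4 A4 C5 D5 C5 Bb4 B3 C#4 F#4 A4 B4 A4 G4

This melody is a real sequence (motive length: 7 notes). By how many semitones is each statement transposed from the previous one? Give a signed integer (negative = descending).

-3

The 7-note cells begin on F4, D4, B3 — each down a 3rd from the last.
Counting half-steps from F4 to D4: -3.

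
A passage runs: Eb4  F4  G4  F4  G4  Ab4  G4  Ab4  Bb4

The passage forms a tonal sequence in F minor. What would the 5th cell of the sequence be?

Bb4 C5 Db5

Taking 3-note groups, the heads are Eb4, F4, G4: the pattern moves up a 2nd.
Carrying on: Ab4 → Bb4.
So cell 5 is Bb4 C5 Db5.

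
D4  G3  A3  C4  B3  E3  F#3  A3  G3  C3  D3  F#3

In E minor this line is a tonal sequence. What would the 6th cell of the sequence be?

A2 D2 E2 G2

The 4-note cells begin on D4, B3, G3 — each down a 3rd from the last.
Continuing the starts: E3 → C3 → A2.
From A2 the diatonic shape gives A2 D2 E2 G2.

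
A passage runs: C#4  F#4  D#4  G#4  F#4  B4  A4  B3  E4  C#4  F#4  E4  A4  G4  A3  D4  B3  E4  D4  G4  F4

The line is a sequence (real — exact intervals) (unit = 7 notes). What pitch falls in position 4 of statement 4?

Grouping in 7s, the 4th note of each cell is G#4, F#4, E4.
From E4, down a 2nd gives D4.

D4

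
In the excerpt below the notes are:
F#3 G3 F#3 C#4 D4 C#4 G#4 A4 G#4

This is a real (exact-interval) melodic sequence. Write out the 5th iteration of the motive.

A#5 B5 A#5

Taking 3-note groups, the heads are F#3, C#4, G#4: the pattern moves up a 5th.
Continuing the starts: D#5 → A#5.
From A#5 the exact shape gives A#5 B5 A#5.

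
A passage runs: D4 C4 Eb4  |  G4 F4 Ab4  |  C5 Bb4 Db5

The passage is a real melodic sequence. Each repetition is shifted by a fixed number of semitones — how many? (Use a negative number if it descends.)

Taking 3-note groups, the heads are D4, G4, C5: the pattern moves up a 4th.
Counting half-steps from D4 to G4: 5.

5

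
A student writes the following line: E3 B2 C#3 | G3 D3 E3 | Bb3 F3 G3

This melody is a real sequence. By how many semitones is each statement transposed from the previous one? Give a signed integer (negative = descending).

Unit = 3 notes; the statements start on E3, G3, Bb3, moving up a 3rd each time.
Counting half-steps from E3 to G3: 3.

3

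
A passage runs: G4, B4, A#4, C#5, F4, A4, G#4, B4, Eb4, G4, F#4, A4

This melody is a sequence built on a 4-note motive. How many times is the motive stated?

12 notes in groups of 4 gives 12/4 = 3 statements.
Starts: G4, F4, Eb4 — each down a 2nd.

3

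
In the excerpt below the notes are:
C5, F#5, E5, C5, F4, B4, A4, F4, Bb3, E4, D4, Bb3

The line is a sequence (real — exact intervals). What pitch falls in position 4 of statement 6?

Db2

With 4-note cells, note 4 of each statement runs C5, F4, Bb3.
Extending down a 5th: Eb3 → Ab2 → Db2.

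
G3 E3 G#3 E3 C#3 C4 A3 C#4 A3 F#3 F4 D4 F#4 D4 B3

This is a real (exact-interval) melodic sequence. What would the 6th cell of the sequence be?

With a 5-note motive the entries are G3, C4, F4, each up a 4th from the previous.
Continuing the starts: Bb4 → Eb5 → Ab5.
From Ab5 the exact shape gives Ab5 F5 A5 F5 D5.

Ab5 F5 A5 F5 D5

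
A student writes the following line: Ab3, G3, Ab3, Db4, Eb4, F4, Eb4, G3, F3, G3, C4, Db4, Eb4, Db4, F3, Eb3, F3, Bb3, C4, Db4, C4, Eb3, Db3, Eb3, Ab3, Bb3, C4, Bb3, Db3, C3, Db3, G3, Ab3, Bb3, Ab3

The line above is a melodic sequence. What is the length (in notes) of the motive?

7

There are 35 notes; a 7-note unit gives 5 cells:
Ab3 G3 Ab3 Db4 Eb4 F4 Eb4 | G3 F3 G3 C4 Db4 Eb4 Db4 | F3 Eb3 F3 Bb3 C4 Db4 C4 | Eb3 Db3 Eb3 Ab3 Bb3 C4 Bb3 | Db3 C3 Db3 G3 Ab3 Bb3 Ab3
That's a consistent down a 2nd shift per cell, and no other grouping gives one.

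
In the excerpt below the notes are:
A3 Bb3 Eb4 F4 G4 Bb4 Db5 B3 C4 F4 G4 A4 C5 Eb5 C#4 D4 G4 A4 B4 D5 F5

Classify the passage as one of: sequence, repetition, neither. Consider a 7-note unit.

Each 7-note cell is the previous one transposed up a 2nd.

sequence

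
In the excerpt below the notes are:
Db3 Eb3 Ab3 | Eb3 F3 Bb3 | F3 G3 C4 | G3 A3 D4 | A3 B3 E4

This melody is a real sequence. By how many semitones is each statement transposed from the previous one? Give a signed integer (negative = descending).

The 3-note cells begin on Db3, Eb3, F3, G3, A3 — each up a 2nd from the last.
Db3→Eb3 is 51 − 49 = 2 semitones.

2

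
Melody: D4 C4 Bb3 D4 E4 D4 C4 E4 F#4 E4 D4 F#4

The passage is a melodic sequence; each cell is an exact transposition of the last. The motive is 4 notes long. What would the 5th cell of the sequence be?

Unit = 4 notes; the statements start on D4, E4, F#4, moving up a 2nd each time.
Continuing the starts: G#4 → A#4.
So cell 5 is A#4 G#4 F#4 A#4.

A#4 G#4 F#4 A#4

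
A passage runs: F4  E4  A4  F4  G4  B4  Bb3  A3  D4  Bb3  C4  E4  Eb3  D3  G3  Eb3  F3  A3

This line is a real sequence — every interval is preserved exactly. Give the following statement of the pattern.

Unit = 6 notes; the statements start on F4, Bb3, Eb3, moving down a 5th each time.
So cell 4 is Ab2 G2 C3 Ab2 Bb2 D3.

Ab2 G2 C3 Ab2 Bb2 D3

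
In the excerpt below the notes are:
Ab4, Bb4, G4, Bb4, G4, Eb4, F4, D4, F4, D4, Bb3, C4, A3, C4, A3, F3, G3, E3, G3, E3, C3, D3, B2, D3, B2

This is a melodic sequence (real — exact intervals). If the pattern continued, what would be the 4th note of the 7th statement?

E2

With 5-note cells, note 4 of each statement runs Bb4, F4, C4, G3, D3.
Carrying that down a 4th forward: A2 → E2.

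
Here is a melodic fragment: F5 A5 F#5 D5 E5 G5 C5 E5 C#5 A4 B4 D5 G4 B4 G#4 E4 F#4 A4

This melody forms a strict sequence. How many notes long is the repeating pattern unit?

There are 18 notes; a 6-note unit gives 3 cells:
F5 A5 F#5 D5 E5 G5 | C5 E5 C#5 A4 B4 D5 | G4 B4 G#4 E4 F#4 A4
Each cell is the previous one down a 4th — so the unit is 6 notes.

6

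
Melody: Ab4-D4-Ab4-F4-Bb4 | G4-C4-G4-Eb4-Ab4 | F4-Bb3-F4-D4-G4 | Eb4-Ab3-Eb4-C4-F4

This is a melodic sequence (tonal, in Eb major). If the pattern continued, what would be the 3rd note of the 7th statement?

Bb3

Grouping in 5s, the 3rd note of each cell is Ab4, G4, F4, Eb4.
Each moves down a 2nd. Continuing: D4 → C4 → Bb3.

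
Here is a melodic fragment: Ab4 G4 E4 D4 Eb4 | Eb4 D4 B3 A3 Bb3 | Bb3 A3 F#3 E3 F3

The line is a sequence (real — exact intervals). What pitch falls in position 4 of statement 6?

C#2

Grouping in 5s, the 4th note of each cell is D4, A3, E3.
Each moves down a 4th. Continuing: B2 → F#2 → C#2.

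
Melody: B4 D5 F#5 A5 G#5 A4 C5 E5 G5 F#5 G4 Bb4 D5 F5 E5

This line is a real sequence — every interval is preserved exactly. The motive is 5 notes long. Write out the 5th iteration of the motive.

With a 5-note motive the entries are B4, A4, G4, each down a 2nd from the previous.
Carrying on: F4 → Eb4.
From Eb4 the exact shape gives Eb4 Gb4 Bb4 Db5 C5.

Eb4 Gb4 Bb4 Db5 C5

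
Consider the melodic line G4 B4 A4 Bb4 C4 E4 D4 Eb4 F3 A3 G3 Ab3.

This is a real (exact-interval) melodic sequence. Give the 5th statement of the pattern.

Unit = 4 notes; the statements start on G4, C4, F3, moving down a 5th each time.
Continuing the starts: Bb2 → Eb2.
From Eb2 the exact shape gives Eb2 G2 F2 Gb2.

Eb2 G2 F2 Gb2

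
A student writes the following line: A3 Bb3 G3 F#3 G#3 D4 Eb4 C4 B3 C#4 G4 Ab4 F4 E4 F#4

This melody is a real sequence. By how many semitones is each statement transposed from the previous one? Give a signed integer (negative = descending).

5

The 5-note cells begin on A3, D4, G4 — each up a 4th from the last.
Counting half-steps from A3 to D4: 5.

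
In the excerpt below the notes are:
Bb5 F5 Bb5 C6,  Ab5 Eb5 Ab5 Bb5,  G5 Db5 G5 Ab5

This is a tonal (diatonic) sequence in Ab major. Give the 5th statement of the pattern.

Taking 4-note groups, the heads are Bb5, Ab5, G5: the pattern moves down a 2nd.
Carrying on: F5 → Eb5.
So cell 5 is Eb5 Bb4 Eb5 F5.

Eb5 Bb4 Eb5 F5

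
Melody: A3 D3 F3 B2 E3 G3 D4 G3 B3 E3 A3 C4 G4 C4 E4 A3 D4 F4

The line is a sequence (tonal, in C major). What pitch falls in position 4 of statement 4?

D4

Grouping in 6s, the 4th note of each cell is B2, E3, A3.
One more up a 4th gives D4.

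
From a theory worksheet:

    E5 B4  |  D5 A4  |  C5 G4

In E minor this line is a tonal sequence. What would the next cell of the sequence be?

B4 F#4

With a 2-note motive the entries are E5, D5, C5, each down a 2nd from the previous.
So cell 4 is B4 F#4.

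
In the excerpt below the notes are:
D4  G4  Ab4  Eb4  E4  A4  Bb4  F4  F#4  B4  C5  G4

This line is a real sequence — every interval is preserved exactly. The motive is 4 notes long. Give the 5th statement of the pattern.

A#4 D#5 E5 B4

The 4-note cells begin on D4, E4, F#4 — each up a 2nd from the last.
Extending up a 2nd: G#4 → A#4.
Statement 5 starts on A#4 and keeps the same exact contour: A#4 D#5 E5 B4.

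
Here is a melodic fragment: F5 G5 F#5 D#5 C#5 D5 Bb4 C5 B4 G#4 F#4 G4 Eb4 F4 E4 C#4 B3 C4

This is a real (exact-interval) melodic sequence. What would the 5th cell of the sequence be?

Db3 Eb3 D3 B2 A2 Bb2

With a 6-note motive the entries are F5, Bb4, Eb4, each down a 5th from the previous.
Extending down a 5th: Ab3 → Db3.
So cell 5 is Db3 Eb3 D3 B2 A2 Bb2.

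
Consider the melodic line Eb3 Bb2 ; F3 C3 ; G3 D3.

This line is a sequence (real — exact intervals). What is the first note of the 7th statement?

D#4

Taking 2-note groups, the heads are Eb3, F3, G3: the pattern moves up a 2nd.
Continuing: A3 → B3 → C#4 → D#4. Statement 7 starts on D#4.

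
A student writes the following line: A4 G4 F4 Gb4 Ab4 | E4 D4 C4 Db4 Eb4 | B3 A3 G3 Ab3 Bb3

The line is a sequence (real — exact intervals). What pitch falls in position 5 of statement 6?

G2

The unit is 5 notes. Position-5 pitches of the 3 shown cells: Ab4, Eb4, Bb3.
Each moves down a 4th. Continuing: F3 → C3 → G2.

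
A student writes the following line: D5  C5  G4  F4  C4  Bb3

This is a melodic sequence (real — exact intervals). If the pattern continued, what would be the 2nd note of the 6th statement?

Db2

With 2-note cells, note 2 of each statement runs C5, F4, Bb3.
Each moves down a 5th. Continuing: Eb3 → Ab2 → Db2.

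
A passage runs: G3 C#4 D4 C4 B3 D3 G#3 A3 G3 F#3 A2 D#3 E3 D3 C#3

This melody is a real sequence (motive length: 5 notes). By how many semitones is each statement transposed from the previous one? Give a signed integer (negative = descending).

Unit = 5 notes; the statements start on G3, D3, A2, moving down a 4th each time.
Counting half-steps from G3 to D3: -5.

-5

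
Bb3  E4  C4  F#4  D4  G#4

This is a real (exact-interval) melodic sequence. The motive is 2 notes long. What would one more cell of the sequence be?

The 2-note cells begin on Bb3, C4, D4 — each up a 2nd from the last.
So cell 4 is E4 A#4.

E4 A#4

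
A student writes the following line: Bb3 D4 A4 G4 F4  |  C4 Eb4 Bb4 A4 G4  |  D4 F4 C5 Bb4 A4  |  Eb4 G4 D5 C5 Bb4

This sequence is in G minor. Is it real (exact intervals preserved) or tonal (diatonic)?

Every note is diatonic to G minor.
Cell 1 has +4 semitones from note 1 to 2, but cell 2 has +3 — the interval quality changes while the contour stays the same, which is the hallmark of a tonal sequence.

tonal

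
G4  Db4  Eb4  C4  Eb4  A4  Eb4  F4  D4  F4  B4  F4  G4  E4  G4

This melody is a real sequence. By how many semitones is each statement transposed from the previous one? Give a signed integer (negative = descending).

Unit = 5 notes; the statements start on G4, A4, B4, moving up a 2nd each time.
G4→A4 is 69 − 67 = 2 semitones.

2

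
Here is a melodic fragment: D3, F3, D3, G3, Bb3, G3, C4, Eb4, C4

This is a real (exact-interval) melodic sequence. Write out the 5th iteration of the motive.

The 3-note cells begin on D3, G3, C4 — each up a 4th from the last.
Carrying on: F4 → Bb4.
So cell 5 is Bb4 Db5 Bb4.

Bb4 Db5 Bb4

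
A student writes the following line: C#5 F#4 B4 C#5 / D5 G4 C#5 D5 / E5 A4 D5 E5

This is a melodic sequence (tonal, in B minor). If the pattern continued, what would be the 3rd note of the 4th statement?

E5

With 4-note cells, note 3 of each statement runs B4, C#5, D5.
One more up a 2nd gives E5.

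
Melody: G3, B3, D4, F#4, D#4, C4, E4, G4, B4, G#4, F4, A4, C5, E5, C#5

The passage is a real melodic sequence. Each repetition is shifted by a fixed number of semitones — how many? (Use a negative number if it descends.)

5

Taking 5-note groups, the heads are G3, C4, F4: the pattern moves up a 4th.
G3 to C4 spans +5 semitones.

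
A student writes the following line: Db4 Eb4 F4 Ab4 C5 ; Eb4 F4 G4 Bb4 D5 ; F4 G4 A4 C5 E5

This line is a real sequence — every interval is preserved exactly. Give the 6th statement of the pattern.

With a 5-note motive the entries are Db4, Eb4, F4, each up a 2nd from the previous.
Extending up a 2nd: G4 → A4 → B4.
From B4 the exact shape gives B4 C#5 D#5 F#5 A#5.

B4 C#5 D#5 F#5 A#5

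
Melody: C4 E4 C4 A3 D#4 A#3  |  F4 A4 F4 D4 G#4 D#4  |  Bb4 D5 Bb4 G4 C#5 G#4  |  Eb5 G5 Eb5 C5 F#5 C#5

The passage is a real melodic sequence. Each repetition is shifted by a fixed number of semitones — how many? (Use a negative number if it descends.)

5

With a 6-note motive the entries are C4, F4, Bb4, Eb5, each up a 4th from the previous.
C4 to F4 spans +5 semitones.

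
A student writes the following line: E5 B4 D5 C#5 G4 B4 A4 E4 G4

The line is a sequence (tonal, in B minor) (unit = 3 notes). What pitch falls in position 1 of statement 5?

D4

The unit is 3 notes. Position-1 pitches of the 3 shown cells: E5, C#5, A4.
Each moves down a 3rd. Continuing: F#4 → D4.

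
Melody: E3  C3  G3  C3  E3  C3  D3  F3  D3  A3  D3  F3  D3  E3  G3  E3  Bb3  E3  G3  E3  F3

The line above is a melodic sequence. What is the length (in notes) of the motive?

21 notes total. Splitting into 3 groups of 7:
E3 C3 G3 C3 E3 C3 D3 | F3 D3 A3 D3 F3 D3 E3 | G3 E3 Bb3 E3 G3 E3 F3
Every group is a transposition up a 2nd of the one before; no shorter unit works.

7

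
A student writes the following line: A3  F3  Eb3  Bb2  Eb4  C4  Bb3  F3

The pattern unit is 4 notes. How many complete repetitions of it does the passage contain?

2

8 notes in groups of 4 gives 8/4 = 2 statements.
Starts: A3, Eb4 — each up a 5th.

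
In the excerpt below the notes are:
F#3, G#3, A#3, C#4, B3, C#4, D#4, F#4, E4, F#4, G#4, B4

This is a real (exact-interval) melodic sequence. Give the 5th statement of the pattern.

Unit = 4 notes; the statements start on F#3, B3, E4, moving up a 4th each time.
Carrying on: A4 → D5.
So cell 5 is D5 E5 F#5 A5.

D5 E5 F#5 A5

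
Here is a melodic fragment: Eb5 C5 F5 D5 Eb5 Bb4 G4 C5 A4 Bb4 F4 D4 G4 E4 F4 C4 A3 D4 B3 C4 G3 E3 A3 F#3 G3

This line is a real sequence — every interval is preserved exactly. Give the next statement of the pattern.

D3 B2 E3 C#3 D3

Unit = 5 notes; the statements start on Eb5, Bb4, F4, C4, G3, moving down a 4th each time.
From D3 the exact shape gives D3 B2 E3 C#3 D3.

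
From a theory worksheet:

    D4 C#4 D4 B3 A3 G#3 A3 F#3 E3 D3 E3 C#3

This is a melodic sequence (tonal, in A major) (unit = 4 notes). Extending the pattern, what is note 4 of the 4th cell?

G#2

The unit is 4 notes. Position-4 pitches of the 3 shown cells: B3, F#3, C#3.
One more down a 4th gives G#2.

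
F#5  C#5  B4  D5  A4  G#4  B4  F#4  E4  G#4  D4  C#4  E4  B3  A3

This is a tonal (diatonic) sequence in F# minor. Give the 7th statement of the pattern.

Unit = 3 notes; the statements start on F#5, D5, B4, G#4, E4, moving down a 3rd each time.
Continuing the starts: C#4 → A3.
Statement 7 starts on A3 and keeps the same diatonic contour: A3 E3 D3.

A3 E3 D3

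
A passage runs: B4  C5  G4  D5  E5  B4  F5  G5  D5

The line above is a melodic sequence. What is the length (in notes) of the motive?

3

Try groups of 3 (3 cells in 9 notes):
B4 C5 G4 | D5 E5 B4 | F5 G5 D5
Every group is a transposition up a 3rd of the one before; no shorter unit works.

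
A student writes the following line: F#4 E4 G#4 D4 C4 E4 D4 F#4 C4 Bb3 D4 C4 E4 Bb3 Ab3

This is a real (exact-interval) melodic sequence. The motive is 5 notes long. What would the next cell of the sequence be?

With a 5-note motive the entries are F#4, E4, D4, each down a 2nd from the previous.
From C4 the exact shape gives C4 Bb3 D4 Ab3 Gb3.

C4 Bb3 D4 Ab3 Gb3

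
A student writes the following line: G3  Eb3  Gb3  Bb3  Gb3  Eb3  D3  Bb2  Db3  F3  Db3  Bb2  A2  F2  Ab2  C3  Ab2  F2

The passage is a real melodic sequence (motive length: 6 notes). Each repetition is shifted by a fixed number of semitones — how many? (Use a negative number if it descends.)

-5

The 6-note cells begin on G3, D3, A2 — each down a 4th from the last.
G3 to D3 spans -5 semitones.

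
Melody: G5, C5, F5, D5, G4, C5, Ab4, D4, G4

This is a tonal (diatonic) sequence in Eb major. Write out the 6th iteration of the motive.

Unit = 3 notes; the statements start on G5, D5, Ab4, moving down a 4th each time.
Carrying on: Eb4 → Bb3 → F3.
From F3 the diatonic shape gives F3 Bb2 Eb3.

F3 Bb2 Eb3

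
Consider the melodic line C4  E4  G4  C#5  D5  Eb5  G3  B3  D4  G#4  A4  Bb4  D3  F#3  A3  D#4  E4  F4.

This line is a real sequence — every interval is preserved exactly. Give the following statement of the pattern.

A2 C#3 E3 A#3 B3 C4

Unit = 6 notes; the statements start on C4, G3, D3, moving down a 4th each time.
Statement 4 starts on A2 and keeps the same exact contour: A2 C#3 E3 A#3 B3 C4.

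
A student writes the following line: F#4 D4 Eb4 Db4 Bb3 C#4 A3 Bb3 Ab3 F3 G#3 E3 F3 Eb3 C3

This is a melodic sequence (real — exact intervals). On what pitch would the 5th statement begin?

With a 5-note motive the entries are F#4, C#4, G#3, each down a 4th from the previous.
Continuing: D#3 → A#2. Statement 5 starts on A#2.

A#2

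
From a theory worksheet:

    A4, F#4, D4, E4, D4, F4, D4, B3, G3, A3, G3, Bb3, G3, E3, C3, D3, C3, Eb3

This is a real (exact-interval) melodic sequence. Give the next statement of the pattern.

Unit = 6 notes; the statements start on A4, D4, G3, moving down a 5th each time.
So cell 4 is C3 A2 F2 G2 F2 Ab2.

C3 A2 F2 G2 F2 Ab2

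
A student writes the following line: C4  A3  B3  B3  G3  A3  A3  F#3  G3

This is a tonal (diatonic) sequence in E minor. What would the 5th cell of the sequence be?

F#3 D3 E3

The 3-note cells begin on C4, B3, A3 — each down a 2nd from the last.
Extending down a 2nd: G3 → F#3.
From F#3 the diatonic shape gives F#3 D3 E3.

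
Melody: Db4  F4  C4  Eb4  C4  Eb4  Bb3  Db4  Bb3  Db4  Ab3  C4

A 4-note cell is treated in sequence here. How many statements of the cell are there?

12 notes in groups of 4 gives 12/4 = 3 statements.
Starts: Db4, C4, Bb3 — each down a 2nd.

3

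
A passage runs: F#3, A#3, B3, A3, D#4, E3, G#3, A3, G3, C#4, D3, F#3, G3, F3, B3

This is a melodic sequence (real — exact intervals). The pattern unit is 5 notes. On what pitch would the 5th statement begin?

Unit = 5 notes; the statements start on F#3, E3, D3, moving down a 2nd each time.
Extending the heads down a 2nd: C3 → Bb2.

Bb2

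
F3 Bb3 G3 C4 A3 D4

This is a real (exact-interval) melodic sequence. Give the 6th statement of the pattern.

With a 2-note motive the entries are F3, G3, A3, each up a 2nd from the previous.
Carrying on: B3 → C#4 → D#4.
Statement 6 starts on D#4 and keeps the same exact contour: D#4 G#4.

D#4 G#4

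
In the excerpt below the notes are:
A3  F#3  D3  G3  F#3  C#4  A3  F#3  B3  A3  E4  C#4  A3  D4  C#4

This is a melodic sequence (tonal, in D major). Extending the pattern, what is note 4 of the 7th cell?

E5

Grouping in 5s, the 4th note of each cell is G3, B3, D4.
Each moves up a 3rd. Continuing: F#4 → A4 → C#5 → E5.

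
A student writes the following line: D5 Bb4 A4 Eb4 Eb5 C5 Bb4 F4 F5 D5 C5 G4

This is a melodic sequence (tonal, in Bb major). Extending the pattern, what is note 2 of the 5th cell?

F5

Grouping in 4s, the 2nd note of each cell is Bb4, C5, D5.
Carrying that up a 2nd forward: Eb5 → F5.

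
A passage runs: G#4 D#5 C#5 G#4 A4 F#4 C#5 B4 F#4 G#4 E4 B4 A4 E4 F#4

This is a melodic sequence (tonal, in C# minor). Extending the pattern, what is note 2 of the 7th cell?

With 5-note cells, note 2 of each statement runs D#5, C#5, B4.
Carrying that down a 2nd forward: A4 → G#4 → F#4 → E4.

E4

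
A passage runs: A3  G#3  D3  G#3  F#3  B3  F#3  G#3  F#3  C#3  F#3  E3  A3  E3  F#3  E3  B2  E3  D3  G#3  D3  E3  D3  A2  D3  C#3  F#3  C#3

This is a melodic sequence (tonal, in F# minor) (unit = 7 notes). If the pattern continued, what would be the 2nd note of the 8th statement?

Grouping in 7s, the 2nd note of each cell is G#3, F#3, E3, D3.
Extending down a 2nd: C#3 → B2 → A2 → G#2.

G#2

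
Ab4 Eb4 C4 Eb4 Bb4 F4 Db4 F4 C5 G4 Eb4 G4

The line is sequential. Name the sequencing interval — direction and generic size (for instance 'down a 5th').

The 4-note cells begin on Ab4, Bb4, C5 — each up a 2nd from the last.
Ab4 to Bb4 is up a 2nd.

up a 2nd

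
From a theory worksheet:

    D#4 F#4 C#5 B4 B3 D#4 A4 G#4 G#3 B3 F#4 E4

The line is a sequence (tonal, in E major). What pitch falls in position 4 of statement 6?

F#3

The unit is 4 notes. Position-4 pitches of the 3 shown cells: B4, G#4, E4.
Each moves down a 3rd. Continuing: C#4 → A3 → F#3.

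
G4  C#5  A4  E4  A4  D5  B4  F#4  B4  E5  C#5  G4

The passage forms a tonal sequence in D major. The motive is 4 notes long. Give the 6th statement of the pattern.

Taking 4-note groups, the heads are G4, A4, B4: the pattern moves up a 2nd.
Continuing the starts: C#5 → D5 → E5.
So cell 6 is E5 A5 F#5 C#5.

E5 A5 F#5 C#5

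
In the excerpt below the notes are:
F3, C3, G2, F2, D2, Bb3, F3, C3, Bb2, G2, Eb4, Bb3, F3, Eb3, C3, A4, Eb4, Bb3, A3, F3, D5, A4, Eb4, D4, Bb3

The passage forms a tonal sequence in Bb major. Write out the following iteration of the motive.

G5 D5 A4 G4 Eb4

The 5-note cells begin on F3, Bb3, Eb4, A4, D5 — each up a 4th from the last.
Statement 6 starts on G5 and keeps the same diatonic contour: G5 D5 A4 G4 Eb4.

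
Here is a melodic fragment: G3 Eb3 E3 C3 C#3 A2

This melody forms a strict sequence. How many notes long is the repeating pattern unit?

There are 6 notes; a 2-note unit gives 3 cells:
G3 Eb3 | E3 C3 | C#3 A2
Every group is a transposition down a 3rd of the one before; no shorter unit works.

2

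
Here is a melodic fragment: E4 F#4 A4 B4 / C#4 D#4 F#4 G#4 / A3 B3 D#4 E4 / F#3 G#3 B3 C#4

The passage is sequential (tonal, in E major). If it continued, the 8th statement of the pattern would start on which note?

E2

Taking 4-note groups, the heads are E4, C#4, A3, F#3: the pattern moves down a 3rd.
Extending the heads down a 3rd: D#3 → B2 → G#2 → E2.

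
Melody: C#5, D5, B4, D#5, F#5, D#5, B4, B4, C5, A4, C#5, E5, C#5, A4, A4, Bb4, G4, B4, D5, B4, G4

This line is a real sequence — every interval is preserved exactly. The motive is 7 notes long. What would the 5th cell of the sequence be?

Taking 7-note groups, the heads are C#5, B4, A4: the pattern moves down a 2nd.
Continuing the starts: G4 → F4.
So cell 5 is F4 Gb4 Eb4 G4 Bb4 G4 Eb4.

F4 Gb4 Eb4 G4 Bb4 G4 Eb4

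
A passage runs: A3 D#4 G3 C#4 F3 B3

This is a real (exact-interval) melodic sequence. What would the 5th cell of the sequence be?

Db3 G3

The 2-note cells begin on A3, G3, F3 — each down a 2nd from the last.
Extending down a 2nd: Eb3 → Db3.
Statement 5 starts on Db3 and keeps the same exact contour: Db3 G3.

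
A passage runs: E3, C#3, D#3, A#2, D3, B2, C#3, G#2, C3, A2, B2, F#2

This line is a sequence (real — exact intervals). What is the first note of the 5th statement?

Ab2

The 4-note cells begin on E3, D3, C3 — each down a 2nd from the last.
Extending the heads down a 2nd: Bb2 → Ab2.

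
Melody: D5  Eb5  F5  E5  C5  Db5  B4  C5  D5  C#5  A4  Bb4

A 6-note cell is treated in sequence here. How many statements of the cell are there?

12 notes in groups of 6 gives 12/6 = 2 statements.
Starts: D5, B4 — each down a 3rd.

2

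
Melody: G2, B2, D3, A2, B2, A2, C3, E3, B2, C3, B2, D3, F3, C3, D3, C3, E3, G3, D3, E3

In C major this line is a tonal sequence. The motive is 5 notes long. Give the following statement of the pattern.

D3 F3 A3 E3 F3

Taking 5-note groups, the heads are G2, A2, B2, C3: the pattern moves up a 2nd.
So cell 5 is D3 F3 A3 E3 F3.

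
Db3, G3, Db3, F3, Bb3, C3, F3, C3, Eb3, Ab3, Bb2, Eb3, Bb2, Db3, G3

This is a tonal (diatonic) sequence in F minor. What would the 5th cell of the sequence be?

G2 C3 G2 Bb2 Eb3

With a 5-note motive the entries are Db3, C3, Bb2, each down a 2nd from the previous.
Carrying on: Ab2 → G2.
From G2 the diatonic shape gives G2 C3 G2 Bb2 Eb3.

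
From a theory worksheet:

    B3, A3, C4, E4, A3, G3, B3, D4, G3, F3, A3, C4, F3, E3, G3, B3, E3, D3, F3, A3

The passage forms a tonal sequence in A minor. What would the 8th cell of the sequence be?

Unit = 4 notes; the statements start on B3, A3, G3, F3, E3, moving down a 2nd each time.
Extending down a 2nd: D3 → C3 → B2.
Statement 8 starts on B2 and keeps the same diatonic contour: B2 A2 C3 E3.

B2 A2 C3 E3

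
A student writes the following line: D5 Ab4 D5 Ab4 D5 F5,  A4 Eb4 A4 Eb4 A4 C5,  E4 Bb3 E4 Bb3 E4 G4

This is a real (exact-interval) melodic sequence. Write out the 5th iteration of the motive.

Unit = 6 notes; the statements start on D5, A4, E4, moving down a 4th each time.
Extending down a 4th: B3 → F#3.
So cell 5 is F#3 C3 F#3 C3 F#3 A3.

F#3 C3 F#3 C3 F#3 A3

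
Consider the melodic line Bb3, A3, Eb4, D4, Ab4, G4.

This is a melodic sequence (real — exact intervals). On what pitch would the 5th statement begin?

With a 2-note motive the entries are Bb3, Eb4, Ab4, each up a 4th from the previous.
Continuing: Db5 → Gb5. Statement 5 starts on Gb5.

Gb5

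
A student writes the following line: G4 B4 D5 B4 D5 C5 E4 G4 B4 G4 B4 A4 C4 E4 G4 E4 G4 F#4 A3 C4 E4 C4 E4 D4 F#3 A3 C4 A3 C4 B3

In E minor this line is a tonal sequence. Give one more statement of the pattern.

The 6-note cells begin on G4, E4, C4, A3, F#3 — each down a 3rd from the last.
Statement 6 starts on D3 and keeps the same diatonic contour: D3 F#3 A3 F#3 A3 G3.

D3 F#3 A3 F#3 A3 G3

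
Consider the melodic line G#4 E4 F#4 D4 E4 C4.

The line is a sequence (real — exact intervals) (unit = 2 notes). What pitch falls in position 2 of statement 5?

With 2-note cells, note 2 of each statement runs E4, D4, C4.
Each moves down a 2nd. Continuing: Bb3 → Ab3.

Ab3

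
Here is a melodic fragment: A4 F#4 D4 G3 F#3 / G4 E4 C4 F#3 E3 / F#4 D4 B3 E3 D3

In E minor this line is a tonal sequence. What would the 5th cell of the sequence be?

With a 5-note motive the entries are A4, G4, F#4, each down a 2nd from the previous.
Continuing the starts: E4 → D4.
So cell 5 is D4 B3 G3 C3 B2.

D4 B3 G3 C3 B2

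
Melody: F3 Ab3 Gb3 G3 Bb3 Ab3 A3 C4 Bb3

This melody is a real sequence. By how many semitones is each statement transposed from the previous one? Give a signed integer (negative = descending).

With a 3-note motive the entries are F3, G3, A3, each up a 2nd from the previous.
F3 to G3 spans +2 semitones.

2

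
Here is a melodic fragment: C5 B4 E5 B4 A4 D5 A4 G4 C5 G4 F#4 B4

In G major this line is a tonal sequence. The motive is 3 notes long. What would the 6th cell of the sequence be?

E4 D4 G4

Unit = 3 notes; the statements start on C5, B4, A4, G4, moving down a 2nd each time.
Extending down a 2nd: F#4 → E4.
Statement 6 starts on E4 and keeps the same diatonic contour: E4 D4 G4.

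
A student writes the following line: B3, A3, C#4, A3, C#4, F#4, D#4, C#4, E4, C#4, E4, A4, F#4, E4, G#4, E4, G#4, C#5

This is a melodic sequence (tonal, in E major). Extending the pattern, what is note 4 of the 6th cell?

D#5

The unit is 6 notes. Position-4 pitches of the 3 shown cells: A3, C#4, E4.
Carrying that up a 3rd forward: G#4 → B4 → D#5.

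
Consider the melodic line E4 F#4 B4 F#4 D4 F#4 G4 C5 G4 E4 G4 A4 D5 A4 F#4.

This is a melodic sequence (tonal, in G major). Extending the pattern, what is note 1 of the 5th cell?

B4

The unit is 5 notes. Position-1 pitches of the 3 shown cells: E4, F#4, G4.
Carrying that up a 2nd forward: A4 → B4.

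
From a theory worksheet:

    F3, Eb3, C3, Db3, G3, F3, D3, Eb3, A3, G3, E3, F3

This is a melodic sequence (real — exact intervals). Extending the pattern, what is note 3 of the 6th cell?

Grouping in 4s, the 3rd note of each cell is C3, D3, E3.
Extending up a 2nd: F#3 → G#3 → A#3.

A#3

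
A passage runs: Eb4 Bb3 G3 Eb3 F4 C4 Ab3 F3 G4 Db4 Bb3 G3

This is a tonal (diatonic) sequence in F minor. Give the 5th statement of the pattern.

Taking 4-note groups, the heads are Eb4, F4, G4: the pattern moves up a 2nd.
Continuing the starts: Ab4 → Bb4.
Statement 5 starts on Bb4 and keeps the same diatonic contour: Bb4 F4 Db4 Bb3.

Bb4 F4 Db4 Bb3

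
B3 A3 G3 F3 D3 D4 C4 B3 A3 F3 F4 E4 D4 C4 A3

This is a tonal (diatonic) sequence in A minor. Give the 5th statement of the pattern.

Taking 5-note groups, the heads are B3, D4, F4: the pattern moves up a 3rd.
Carrying on: A4 → C5.
Statement 5 starts on C5 and keeps the same diatonic contour: C5 B4 A4 G4 E4.

C5 B4 A4 G4 E4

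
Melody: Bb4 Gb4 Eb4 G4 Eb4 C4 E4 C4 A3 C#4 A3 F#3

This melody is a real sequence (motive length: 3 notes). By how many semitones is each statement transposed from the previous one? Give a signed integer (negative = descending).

The 3-note cells begin on Bb4, G4, E4, C#4 — each down a 3rd from the last.
Bb4→G4 is 67 − 70 = -3 semitones.

-3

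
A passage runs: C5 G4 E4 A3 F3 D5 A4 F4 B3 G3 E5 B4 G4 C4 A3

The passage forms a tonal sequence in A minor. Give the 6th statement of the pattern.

Unit = 5 notes; the statements start on C5, D5, E5, moving up a 2nd each time.
Extending up a 2nd: F5 → G5 → A5.
Statement 6 starts on A5 and keeps the same diatonic contour: A5 E5 C5 F4 D4.

A5 E5 C5 F4 D4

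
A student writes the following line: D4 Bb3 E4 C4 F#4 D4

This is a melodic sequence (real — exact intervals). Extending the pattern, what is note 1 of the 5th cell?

The unit is 2 notes. Position-1 pitches of the 3 shown cells: D4, E4, F#4.
Extending up a 2nd: G#4 → A#4.

A#4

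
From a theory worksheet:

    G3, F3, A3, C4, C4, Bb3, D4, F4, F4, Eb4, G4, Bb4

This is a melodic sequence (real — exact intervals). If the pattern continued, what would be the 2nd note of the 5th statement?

The unit is 4 notes. Position-2 pitches of the 3 shown cells: F3, Bb3, Eb4.
Extending up a 4th: Ab4 → Db5.

Db5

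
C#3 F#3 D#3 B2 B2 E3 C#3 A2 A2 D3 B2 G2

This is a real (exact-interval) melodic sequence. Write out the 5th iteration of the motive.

Taking 4-note groups, the heads are C#3, B2, A2: the pattern moves down a 2nd.
Carrying on: G2 → F2.
From F2 the exact shape gives F2 Bb2 G2 Eb2.

F2 Bb2 G2 Eb2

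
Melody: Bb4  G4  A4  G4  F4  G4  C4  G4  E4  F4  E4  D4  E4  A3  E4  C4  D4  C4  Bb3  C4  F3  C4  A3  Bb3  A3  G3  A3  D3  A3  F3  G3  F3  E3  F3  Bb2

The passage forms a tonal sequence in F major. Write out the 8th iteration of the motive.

Bb2 G2 A2 G2 F2 G2 C2

Taking 7-note groups, the heads are Bb4, G4, E4, C4, A3: the pattern moves down a 3rd.
Carrying on: F3 → D3 → Bb2.
From Bb2 the diatonic shape gives Bb2 G2 A2 G2 F2 G2 C2.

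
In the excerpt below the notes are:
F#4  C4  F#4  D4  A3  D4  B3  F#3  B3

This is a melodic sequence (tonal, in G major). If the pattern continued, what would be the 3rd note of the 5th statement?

With 3-note cells, note 3 of each statement runs F#4, D4, B3.
Carrying that down a 3rd forward: G3 → E3.

E3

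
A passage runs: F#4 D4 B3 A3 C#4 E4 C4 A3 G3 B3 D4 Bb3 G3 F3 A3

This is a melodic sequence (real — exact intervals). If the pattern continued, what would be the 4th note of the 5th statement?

Db3

Grouping in 5s, the 4th note of each cell is A3, G3, F3.
Each moves down a 2nd. Continuing: Eb3 → Db3.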